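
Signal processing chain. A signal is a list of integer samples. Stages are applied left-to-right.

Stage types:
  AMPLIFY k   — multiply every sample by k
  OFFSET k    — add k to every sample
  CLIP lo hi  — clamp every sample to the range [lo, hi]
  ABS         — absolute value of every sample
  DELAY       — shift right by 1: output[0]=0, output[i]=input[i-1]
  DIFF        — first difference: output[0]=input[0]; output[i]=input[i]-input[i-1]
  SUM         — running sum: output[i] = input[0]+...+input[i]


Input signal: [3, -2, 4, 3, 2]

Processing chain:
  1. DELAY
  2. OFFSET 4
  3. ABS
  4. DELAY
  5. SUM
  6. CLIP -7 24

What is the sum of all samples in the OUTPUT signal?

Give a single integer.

Answer: 49

Derivation:
Input: [3, -2, 4, 3, 2]
Stage 1 (DELAY): [0, 3, -2, 4, 3] = [0, 3, -2, 4, 3] -> [0, 3, -2, 4, 3]
Stage 2 (OFFSET 4): 0+4=4, 3+4=7, -2+4=2, 4+4=8, 3+4=7 -> [4, 7, 2, 8, 7]
Stage 3 (ABS): |4|=4, |7|=7, |2|=2, |8|=8, |7|=7 -> [4, 7, 2, 8, 7]
Stage 4 (DELAY): [0, 4, 7, 2, 8] = [0, 4, 7, 2, 8] -> [0, 4, 7, 2, 8]
Stage 5 (SUM): sum[0..0]=0, sum[0..1]=4, sum[0..2]=11, sum[0..3]=13, sum[0..4]=21 -> [0, 4, 11, 13, 21]
Stage 6 (CLIP -7 24): clip(0,-7,24)=0, clip(4,-7,24)=4, clip(11,-7,24)=11, clip(13,-7,24)=13, clip(21,-7,24)=21 -> [0, 4, 11, 13, 21]
Output sum: 49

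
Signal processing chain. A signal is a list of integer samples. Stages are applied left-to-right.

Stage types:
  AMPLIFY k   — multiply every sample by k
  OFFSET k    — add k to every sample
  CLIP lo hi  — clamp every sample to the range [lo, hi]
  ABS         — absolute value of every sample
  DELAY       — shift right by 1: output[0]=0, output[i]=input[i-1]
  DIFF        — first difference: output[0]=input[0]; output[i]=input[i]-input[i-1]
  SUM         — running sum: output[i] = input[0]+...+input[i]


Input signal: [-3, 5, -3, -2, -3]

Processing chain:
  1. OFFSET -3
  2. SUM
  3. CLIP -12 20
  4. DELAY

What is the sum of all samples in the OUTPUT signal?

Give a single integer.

Answer: -32

Derivation:
Input: [-3, 5, -3, -2, -3]
Stage 1 (OFFSET -3): -3+-3=-6, 5+-3=2, -3+-3=-6, -2+-3=-5, -3+-3=-6 -> [-6, 2, -6, -5, -6]
Stage 2 (SUM): sum[0..0]=-6, sum[0..1]=-4, sum[0..2]=-10, sum[0..3]=-15, sum[0..4]=-21 -> [-6, -4, -10, -15, -21]
Stage 3 (CLIP -12 20): clip(-6,-12,20)=-6, clip(-4,-12,20)=-4, clip(-10,-12,20)=-10, clip(-15,-12,20)=-12, clip(-21,-12,20)=-12 -> [-6, -4, -10, -12, -12]
Stage 4 (DELAY): [0, -6, -4, -10, -12] = [0, -6, -4, -10, -12] -> [0, -6, -4, -10, -12]
Output sum: -32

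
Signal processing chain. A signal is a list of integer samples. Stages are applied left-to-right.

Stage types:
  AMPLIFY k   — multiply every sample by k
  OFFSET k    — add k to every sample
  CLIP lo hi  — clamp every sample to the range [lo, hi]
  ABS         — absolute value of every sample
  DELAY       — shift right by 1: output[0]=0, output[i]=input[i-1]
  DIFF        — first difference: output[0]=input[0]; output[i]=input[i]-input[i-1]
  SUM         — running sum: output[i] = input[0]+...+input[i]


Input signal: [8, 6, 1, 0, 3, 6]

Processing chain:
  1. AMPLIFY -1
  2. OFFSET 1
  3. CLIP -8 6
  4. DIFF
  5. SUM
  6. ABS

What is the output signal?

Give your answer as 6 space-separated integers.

Answer: 7 5 0 1 2 5

Derivation:
Input: [8, 6, 1, 0, 3, 6]
Stage 1 (AMPLIFY -1): 8*-1=-8, 6*-1=-6, 1*-1=-1, 0*-1=0, 3*-1=-3, 6*-1=-6 -> [-8, -6, -1, 0, -3, -6]
Stage 2 (OFFSET 1): -8+1=-7, -6+1=-5, -1+1=0, 0+1=1, -3+1=-2, -6+1=-5 -> [-7, -5, 0, 1, -2, -5]
Stage 3 (CLIP -8 6): clip(-7,-8,6)=-7, clip(-5,-8,6)=-5, clip(0,-8,6)=0, clip(1,-8,6)=1, clip(-2,-8,6)=-2, clip(-5,-8,6)=-5 -> [-7, -5, 0, 1, -2, -5]
Stage 4 (DIFF): s[0]=-7, -5--7=2, 0--5=5, 1-0=1, -2-1=-3, -5--2=-3 -> [-7, 2, 5, 1, -3, -3]
Stage 5 (SUM): sum[0..0]=-7, sum[0..1]=-5, sum[0..2]=0, sum[0..3]=1, sum[0..4]=-2, sum[0..5]=-5 -> [-7, -5, 0, 1, -2, -5]
Stage 6 (ABS): |-7|=7, |-5|=5, |0|=0, |1|=1, |-2|=2, |-5|=5 -> [7, 5, 0, 1, 2, 5]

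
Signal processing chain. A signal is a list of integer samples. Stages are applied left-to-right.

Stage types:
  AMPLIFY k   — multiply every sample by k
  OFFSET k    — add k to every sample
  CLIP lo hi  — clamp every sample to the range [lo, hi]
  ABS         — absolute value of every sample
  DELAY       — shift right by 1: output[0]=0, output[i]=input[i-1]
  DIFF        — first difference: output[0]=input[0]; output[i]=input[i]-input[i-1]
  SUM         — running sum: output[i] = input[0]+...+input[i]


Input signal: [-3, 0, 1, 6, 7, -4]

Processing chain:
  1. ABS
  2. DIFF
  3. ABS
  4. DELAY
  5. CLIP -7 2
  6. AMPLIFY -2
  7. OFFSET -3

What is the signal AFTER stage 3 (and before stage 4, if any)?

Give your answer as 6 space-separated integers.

Answer: 3 3 1 5 1 3

Derivation:
Input: [-3, 0, 1, 6, 7, -4]
Stage 1 (ABS): |-3|=3, |0|=0, |1|=1, |6|=6, |7|=7, |-4|=4 -> [3, 0, 1, 6, 7, 4]
Stage 2 (DIFF): s[0]=3, 0-3=-3, 1-0=1, 6-1=5, 7-6=1, 4-7=-3 -> [3, -3, 1, 5, 1, -3]
Stage 3 (ABS): |3|=3, |-3|=3, |1|=1, |5|=5, |1|=1, |-3|=3 -> [3, 3, 1, 5, 1, 3]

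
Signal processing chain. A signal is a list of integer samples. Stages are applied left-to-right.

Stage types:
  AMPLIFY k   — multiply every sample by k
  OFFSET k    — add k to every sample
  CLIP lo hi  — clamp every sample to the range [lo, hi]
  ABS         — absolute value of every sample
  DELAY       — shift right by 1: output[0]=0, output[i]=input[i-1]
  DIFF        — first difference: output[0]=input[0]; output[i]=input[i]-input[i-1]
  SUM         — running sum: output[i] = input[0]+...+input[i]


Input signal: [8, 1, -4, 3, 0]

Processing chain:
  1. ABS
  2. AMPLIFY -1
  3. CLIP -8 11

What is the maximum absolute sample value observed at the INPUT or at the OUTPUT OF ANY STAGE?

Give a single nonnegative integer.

Answer: 8

Derivation:
Input: [8, 1, -4, 3, 0] (max |s|=8)
Stage 1 (ABS): |8|=8, |1|=1, |-4|=4, |3|=3, |0|=0 -> [8, 1, 4, 3, 0] (max |s|=8)
Stage 2 (AMPLIFY -1): 8*-1=-8, 1*-1=-1, 4*-1=-4, 3*-1=-3, 0*-1=0 -> [-8, -1, -4, -3, 0] (max |s|=8)
Stage 3 (CLIP -8 11): clip(-8,-8,11)=-8, clip(-1,-8,11)=-1, clip(-4,-8,11)=-4, clip(-3,-8,11)=-3, clip(0,-8,11)=0 -> [-8, -1, -4, -3, 0] (max |s|=8)
Overall max amplitude: 8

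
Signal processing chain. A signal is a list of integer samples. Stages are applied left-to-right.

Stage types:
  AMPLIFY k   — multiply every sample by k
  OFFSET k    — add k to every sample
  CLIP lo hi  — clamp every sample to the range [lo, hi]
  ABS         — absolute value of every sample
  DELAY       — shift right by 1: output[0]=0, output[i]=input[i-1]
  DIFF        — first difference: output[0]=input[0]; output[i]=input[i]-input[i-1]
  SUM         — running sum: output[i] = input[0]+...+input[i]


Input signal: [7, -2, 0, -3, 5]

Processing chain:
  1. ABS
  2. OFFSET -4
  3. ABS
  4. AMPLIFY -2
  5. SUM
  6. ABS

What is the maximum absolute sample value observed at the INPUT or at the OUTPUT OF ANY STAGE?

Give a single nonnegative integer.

Answer: 22

Derivation:
Input: [7, -2, 0, -3, 5] (max |s|=7)
Stage 1 (ABS): |7|=7, |-2|=2, |0|=0, |-3|=3, |5|=5 -> [7, 2, 0, 3, 5] (max |s|=7)
Stage 2 (OFFSET -4): 7+-4=3, 2+-4=-2, 0+-4=-4, 3+-4=-1, 5+-4=1 -> [3, -2, -4, -1, 1] (max |s|=4)
Stage 3 (ABS): |3|=3, |-2|=2, |-4|=4, |-1|=1, |1|=1 -> [3, 2, 4, 1, 1] (max |s|=4)
Stage 4 (AMPLIFY -2): 3*-2=-6, 2*-2=-4, 4*-2=-8, 1*-2=-2, 1*-2=-2 -> [-6, -4, -8, -2, -2] (max |s|=8)
Stage 5 (SUM): sum[0..0]=-6, sum[0..1]=-10, sum[0..2]=-18, sum[0..3]=-20, sum[0..4]=-22 -> [-6, -10, -18, -20, -22] (max |s|=22)
Stage 6 (ABS): |-6|=6, |-10|=10, |-18|=18, |-20|=20, |-22|=22 -> [6, 10, 18, 20, 22] (max |s|=22)
Overall max amplitude: 22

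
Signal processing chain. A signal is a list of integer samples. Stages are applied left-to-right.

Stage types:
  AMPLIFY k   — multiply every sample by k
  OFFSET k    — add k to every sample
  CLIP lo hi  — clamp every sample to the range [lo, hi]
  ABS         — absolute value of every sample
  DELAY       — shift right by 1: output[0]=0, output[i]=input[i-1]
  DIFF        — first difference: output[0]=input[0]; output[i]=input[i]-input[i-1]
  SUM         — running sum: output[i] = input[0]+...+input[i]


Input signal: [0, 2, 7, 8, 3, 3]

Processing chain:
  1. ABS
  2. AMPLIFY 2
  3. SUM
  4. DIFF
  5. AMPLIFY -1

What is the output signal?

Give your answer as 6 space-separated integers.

Input: [0, 2, 7, 8, 3, 3]
Stage 1 (ABS): |0|=0, |2|=2, |7|=7, |8|=8, |3|=3, |3|=3 -> [0, 2, 7, 8, 3, 3]
Stage 2 (AMPLIFY 2): 0*2=0, 2*2=4, 7*2=14, 8*2=16, 3*2=6, 3*2=6 -> [0, 4, 14, 16, 6, 6]
Stage 3 (SUM): sum[0..0]=0, sum[0..1]=4, sum[0..2]=18, sum[0..3]=34, sum[0..4]=40, sum[0..5]=46 -> [0, 4, 18, 34, 40, 46]
Stage 4 (DIFF): s[0]=0, 4-0=4, 18-4=14, 34-18=16, 40-34=6, 46-40=6 -> [0, 4, 14, 16, 6, 6]
Stage 5 (AMPLIFY -1): 0*-1=0, 4*-1=-4, 14*-1=-14, 16*-1=-16, 6*-1=-6, 6*-1=-6 -> [0, -4, -14, -16, -6, -6]

Answer: 0 -4 -14 -16 -6 -6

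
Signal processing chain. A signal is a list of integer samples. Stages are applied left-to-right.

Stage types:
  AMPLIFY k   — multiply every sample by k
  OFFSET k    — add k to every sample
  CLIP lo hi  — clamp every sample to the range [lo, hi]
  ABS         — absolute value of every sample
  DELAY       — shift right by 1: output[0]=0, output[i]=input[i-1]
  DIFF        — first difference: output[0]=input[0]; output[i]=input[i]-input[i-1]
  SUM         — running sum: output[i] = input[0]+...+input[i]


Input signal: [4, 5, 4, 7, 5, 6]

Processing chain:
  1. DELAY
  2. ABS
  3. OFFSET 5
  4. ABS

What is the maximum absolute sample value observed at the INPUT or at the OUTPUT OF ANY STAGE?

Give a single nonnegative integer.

Input: [4, 5, 4, 7, 5, 6] (max |s|=7)
Stage 1 (DELAY): [0, 4, 5, 4, 7, 5] = [0, 4, 5, 4, 7, 5] -> [0, 4, 5, 4, 7, 5] (max |s|=7)
Stage 2 (ABS): |0|=0, |4|=4, |5|=5, |4|=4, |7|=7, |5|=5 -> [0, 4, 5, 4, 7, 5] (max |s|=7)
Stage 3 (OFFSET 5): 0+5=5, 4+5=9, 5+5=10, 4+5=9, 7+5=12, 5+5=10 -> [5, 9, 10, 9, 12, 10] (max |s|=12)
Stage 4 (ABS): |5|=5, |9|=9, |10|=10, |9|=9, |12|=12, |10|=10 -> [5, 9, 10, 9, 12, 10] (max |s|=12)
Overall max amplitude: 12

Answer: 12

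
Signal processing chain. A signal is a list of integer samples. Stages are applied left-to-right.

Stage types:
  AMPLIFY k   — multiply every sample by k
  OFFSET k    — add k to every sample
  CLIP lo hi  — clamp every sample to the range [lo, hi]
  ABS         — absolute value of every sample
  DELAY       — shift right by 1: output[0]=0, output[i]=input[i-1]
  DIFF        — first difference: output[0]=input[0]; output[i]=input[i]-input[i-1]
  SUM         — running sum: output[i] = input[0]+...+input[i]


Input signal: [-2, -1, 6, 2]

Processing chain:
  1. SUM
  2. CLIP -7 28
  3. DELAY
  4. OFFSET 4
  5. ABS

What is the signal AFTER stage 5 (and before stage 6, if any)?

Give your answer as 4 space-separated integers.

Answer: 4 2 1 7

Derivation:
Input: [-2, -1, 6, 2]
Stage 1 (SUM): sum[0..0]=-2, sum[0..1]=-3, sum[0..2]=3, sum[0..3]=5 -> [-2, -3, 3, 5]
Stage 2 (CLIP -7 28): clip(-2,-7,28)=-2, clip(-3,-7,28)=-3, clip(3,-7,28)=3, clip(5,-7,28)=5 -> [-2, -3, 3, 5]
Stage 3 (DELAY): [0, -2, -3, 3] = [0, -2, -3, 3] -> [0, -2, -3, 3]
Stage 4 (OFFSET 4): 0+4=4, -2+4=2, -3+4=1, 3+4=7 -> [4, 2, 1, 7]
Stage 5 (ABS): |4|=4, |2|=2, |1|=1, |7|=7 -> [4, 2, 1, 7]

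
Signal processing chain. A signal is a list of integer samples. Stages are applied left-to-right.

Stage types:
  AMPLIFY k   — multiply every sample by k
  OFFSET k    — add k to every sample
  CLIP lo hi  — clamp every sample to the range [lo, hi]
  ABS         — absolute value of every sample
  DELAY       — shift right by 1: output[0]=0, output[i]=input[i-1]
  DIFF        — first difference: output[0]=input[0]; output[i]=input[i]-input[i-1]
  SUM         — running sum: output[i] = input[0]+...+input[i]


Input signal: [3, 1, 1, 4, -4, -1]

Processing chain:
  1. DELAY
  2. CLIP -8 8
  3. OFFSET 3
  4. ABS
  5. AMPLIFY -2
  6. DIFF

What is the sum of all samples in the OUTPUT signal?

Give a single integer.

Input: [3, 1, 1, 4, -4, -1]
Stage 1 (DELAY): [0, 3, 1, 1, 4, -4] = [0, 3, 1, 1, 4, -4] -> [0, 3, 1, 1, 4, -4]
Stage 2 (CLIP -8 8): clip(0,-8,8)=0, clip(3,-8,8)=3, clip(1,-8,8)=1, clip(1,-8,8)=1, clip(4,-8,8)=4, clip(-4,-8,8)=-4 -> [0, 3, 1, 1, 4, -4]
Stage 3 (OFFSET 3): 0+3=3, 3+3=6, 1+3=4, 1+3=4, 4+3=7, -4+3=-1 -> [3, 6, 4, 4, 7, -1]
Stage 4 (ABS): |3|=3, |6|=6, |4|=4, |4|=4, |7|=7, |-1|=1 -> [3, 6, 4, 4, 7, 1]
Stage 5 (AMPLIFY -2): 3*-2=-6, 6*-2=-12, 4*-2=-8, 4*-2=-8, 7*-2=-14, 1*-2=-2 -> [-6, -12, -8, -8, -14, -2]
Stage 6 (DIFF): s[0]=-6, -12--6=-6, -8--12=4, -8--8=0, -14--8=-6, -2--14=12 -> [-6, -6, 4, 0, -6, 12]
Output sum: -2

Answer: -2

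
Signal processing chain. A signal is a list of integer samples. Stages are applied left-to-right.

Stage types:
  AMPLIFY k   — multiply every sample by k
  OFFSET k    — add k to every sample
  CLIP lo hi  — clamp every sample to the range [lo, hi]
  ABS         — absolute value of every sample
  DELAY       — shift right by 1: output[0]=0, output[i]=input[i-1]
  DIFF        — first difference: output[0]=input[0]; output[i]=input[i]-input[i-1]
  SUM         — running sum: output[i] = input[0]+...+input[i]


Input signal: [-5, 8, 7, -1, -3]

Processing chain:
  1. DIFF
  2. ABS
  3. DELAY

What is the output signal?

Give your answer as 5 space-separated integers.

Answer: 0 5 13 1 8

Derivation:
Input: [-5, 8, 7, -1, -3]
Stage 1 (DIFF): s[0]=-5, 8--5=13, 7-8=-1, -1-7=-8, -3--1=-2 -> [-5, 13, -1, -8, -2]
Stage 2 (ABS): |-5|=5, |13|=13, |-1|=1, |-8|=8, |-2|=2 -> [5, 13, 1, 8, 2]
Stage 3 (DELAY): [0, 5, 13, 1, 8] = [0, 5, 13, 1, 8] -> [0, 5, 13, 1, 8]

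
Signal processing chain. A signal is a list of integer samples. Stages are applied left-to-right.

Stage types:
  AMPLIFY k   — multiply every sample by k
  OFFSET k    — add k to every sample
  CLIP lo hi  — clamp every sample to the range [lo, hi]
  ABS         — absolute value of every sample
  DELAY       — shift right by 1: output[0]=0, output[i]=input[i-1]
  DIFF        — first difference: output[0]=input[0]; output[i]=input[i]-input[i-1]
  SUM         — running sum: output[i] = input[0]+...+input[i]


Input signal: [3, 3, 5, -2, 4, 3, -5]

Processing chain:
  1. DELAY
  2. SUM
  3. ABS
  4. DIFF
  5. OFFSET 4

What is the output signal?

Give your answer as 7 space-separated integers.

Answer: 4 7 7 9 2 8 7

Derivation:
Input: [3, 3, 5, -2, 4, 3, -5]
Stage 1 (DELAY): [0, 3, 3, 5, -2, 4, 3] = [0, 3, 3, 5, -2, 4, 3] -> [0, 3, 3, 5, -2, 4, 3]
Stage 2 (SUM): sum[0..0]=0, sum[0..1]=3, sum[0..2]=6, sum[0..3]=11, sum[0..4]=9, sum[0..5]=13, sum[0..6]=16 -> [0, 3, 6, 11, 9, 13, 16]
Stage 3 (ABS): |0|=0, |3|=3, |6|=6, |11|=11, |9|=9, |13|=13, |16|=16 -> [0, 3, 6, 11, 9, 13, 16]
Stage 4 (DIFF): s[0]=0, 3-0=3, 6-3=3, 11-6=5, 9-11=-2, 13-9=4, 16-13=3 -> [0, 3, 3, 5, -2, 4, 3]
Stage 5 (OFFSET 4): 0+4=4, 3+4=7, 3+4=7, 5+4=9, -2+4=2, 4+4=8, 3+4=7 -> [4, 7, 7, 9, 2, 8, 7]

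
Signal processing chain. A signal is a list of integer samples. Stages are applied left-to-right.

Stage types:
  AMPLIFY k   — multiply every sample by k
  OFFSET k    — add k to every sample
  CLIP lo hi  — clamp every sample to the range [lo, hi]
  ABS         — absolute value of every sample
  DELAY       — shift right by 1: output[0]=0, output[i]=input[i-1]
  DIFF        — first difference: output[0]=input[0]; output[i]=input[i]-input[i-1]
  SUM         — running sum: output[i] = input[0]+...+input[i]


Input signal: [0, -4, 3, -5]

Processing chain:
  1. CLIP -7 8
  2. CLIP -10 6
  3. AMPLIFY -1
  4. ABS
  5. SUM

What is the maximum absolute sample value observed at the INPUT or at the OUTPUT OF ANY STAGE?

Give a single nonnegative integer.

Input: [0, -4, 3, -5] (max |s|=5)
Stage 1 (CLIP -7 8): clip(0,-7,8)=0, clip(-4,-7,8)=-4, clip(3,-7,8)=3, clip(-5,-7,8)=-5 -> [0, -4, 3, -5] (max |s|=5)
Stage 2 (CLIP -10 6): clip(0,-10,6)=0, clip(-4,-10,6)=-4, clip(3,-10,6)=3, clip(-5,-10,6)=-5 -> [0, -4, 3, -5] (max |s|=5)
Stage 3 (AMPLIFY -1): 0*-1=0, -4*-1=4, 3*-1=-3, -5*-1=5 -> [0, 4, -3, 5] (max |s|=5)
Stage 4 (ABS): |0|=0, |4|=4, |-3|=3, |5|=5 -> [0, 4, 3, 5] (max |s|=5)
Stage 5 (SUM): sum[0..0]=0, sum[0..1]=4, sum[0..2]=7, sum[0..3]=12 -> [0, 4, 7, 12] (max |s|=12)
Overall max amplitude: 12

Answer: 12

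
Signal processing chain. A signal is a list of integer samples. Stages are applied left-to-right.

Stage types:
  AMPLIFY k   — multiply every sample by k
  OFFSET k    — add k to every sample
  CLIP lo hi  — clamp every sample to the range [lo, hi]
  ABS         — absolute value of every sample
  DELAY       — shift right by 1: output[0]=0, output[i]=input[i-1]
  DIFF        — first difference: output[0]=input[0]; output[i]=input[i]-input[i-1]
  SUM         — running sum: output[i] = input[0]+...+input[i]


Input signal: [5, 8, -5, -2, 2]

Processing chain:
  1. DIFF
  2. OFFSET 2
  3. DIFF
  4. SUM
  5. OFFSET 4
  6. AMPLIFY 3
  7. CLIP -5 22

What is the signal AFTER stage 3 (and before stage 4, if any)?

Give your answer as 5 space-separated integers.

Answer: 7 -2 -16 16 1

Derivation:
Input: [5, 8, -5, -2, 2]
Stage 1 (DIFF): s[0]=5, 8-5=3, -5-8=-13, -2--5=3, 2--2=4 -> [5, 3, -13, 3, 4]
Stage 2 (OFFSET 2): 5+2=7, 3+2=5, -13+2=-11, 3+2=5, 4+2=6 -> [7, 5, -11, 5, 6]
Stage 3 (DIFF): s[0]=7, 5-7=-2, -11-5=-16, 5--11=16, 6-5=1 -> [7, -2, -16, 16, 1]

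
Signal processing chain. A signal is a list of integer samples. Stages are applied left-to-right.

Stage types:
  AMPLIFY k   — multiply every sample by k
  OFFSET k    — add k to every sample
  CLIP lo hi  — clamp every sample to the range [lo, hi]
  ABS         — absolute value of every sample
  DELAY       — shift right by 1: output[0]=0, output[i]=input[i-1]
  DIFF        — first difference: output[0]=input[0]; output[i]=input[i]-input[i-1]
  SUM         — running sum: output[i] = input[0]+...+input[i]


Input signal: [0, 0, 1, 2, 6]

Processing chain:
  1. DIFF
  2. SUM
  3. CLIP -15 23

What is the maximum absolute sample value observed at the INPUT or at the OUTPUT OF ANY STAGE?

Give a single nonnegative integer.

Answer: 6

Derivation:
Input: [0, 0, 1, 2, 6] (max |s|=6)
Stage 1 (DIFF): s[0]=0, 0-0=0, 1-0=1, 2-1=1, 6-2=4 -> [0, 0, 1, 1, 4] (max |s|=4)
Stage 2 (SUM): sum[0..0]=0, sum[0..1]=0, sum[0..2]=1, sum[0..3]=2, sum[0..4]=6 -> [0, 0, 1, 2, 6] (max |s|=6)
Stage 3 (CLIP -15 23): clip(0,-15,23)=0, clip(0,-15,23)=0, clip(1,-15,23)=1, clip(2,-15,23)=2, clip(6,-15,23)=6 -> [0, 0, 1, 2, 6] (max |s|=6)
Overall max amplitude: 6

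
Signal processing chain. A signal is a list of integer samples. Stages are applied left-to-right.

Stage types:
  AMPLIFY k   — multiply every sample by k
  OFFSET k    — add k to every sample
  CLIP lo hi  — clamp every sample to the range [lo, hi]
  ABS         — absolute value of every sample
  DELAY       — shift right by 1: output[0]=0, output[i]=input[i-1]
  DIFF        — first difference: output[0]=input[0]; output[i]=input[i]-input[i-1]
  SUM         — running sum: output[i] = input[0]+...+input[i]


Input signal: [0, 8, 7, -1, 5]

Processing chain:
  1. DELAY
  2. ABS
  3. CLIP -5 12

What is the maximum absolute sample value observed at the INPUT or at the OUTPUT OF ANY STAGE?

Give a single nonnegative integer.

Input: [0, 8, 7, -1, 5] (max |s|=8)
Stage 1 (DELAY): [0, 0, 8, 7, -1] = [0, 0, 8, 7, -1] -> [0, 0, 8, 7, -1] (max |s|=8)
Stage 2 (ABS): |0|=0, |0|=0, |8|=8, |7|=7, |-1|=1 -> [0, 0, 8, 7, 1] (max |s|=8)
Stage 3 (CLIP -5 12): clip(0,-5,12)=0, clip(0,-5,12)=0, clip(8,-5,12)=8, clip(7,-5,12)=7, clip(1,-5,12)=1 -> [0, 0, 8, 7, 1] (max |s|=8)
Overall max amplitude: 8

Answer: 8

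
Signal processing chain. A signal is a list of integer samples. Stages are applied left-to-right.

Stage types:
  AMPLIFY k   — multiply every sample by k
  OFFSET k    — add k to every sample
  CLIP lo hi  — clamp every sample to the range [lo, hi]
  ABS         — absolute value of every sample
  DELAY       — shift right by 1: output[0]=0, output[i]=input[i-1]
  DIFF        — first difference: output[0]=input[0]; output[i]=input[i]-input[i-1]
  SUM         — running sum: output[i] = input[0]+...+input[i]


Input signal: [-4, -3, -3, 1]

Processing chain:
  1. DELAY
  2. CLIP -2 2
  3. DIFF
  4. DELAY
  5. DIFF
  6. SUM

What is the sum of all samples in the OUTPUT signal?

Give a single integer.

Input: [-4, -3, -3, 1]
Stage 1 (DELAY): [0, -4, -3, -3] = [0, -4, -3, -3] -> [0, -4, -3, -3]
Stage 2 (CLIP -2 2): clip(0,-2,2)=0, clip(-4,-2,2)=-2, clip(-3,-2,2)=-2, clip(-3,-2,2)=-2 -> [0, -2, -2, -2]
Stage 3 (DIFF): s[0]=0, -2-0=-2, -2--2=0, -2--2=0 -> [0, -2, 0, 0]
Stage 4 (DELAY): [0, 0, -2, 0] = [0, 0, -2, 0] -> [0, 0, -2, 0]
Stage 5 (DIFF): s[0]=0, 0-0=0, -2-0=-2, 0--2=2 -> [0, 0, -2, 2]
Stage 6 (SUM): sum[0..0]=0, sum[0..1]=0, sum[0..2]=-2, sum[0..3]=0 -> [0, 0, -2, 0]
Output sum: -2

Answer: -2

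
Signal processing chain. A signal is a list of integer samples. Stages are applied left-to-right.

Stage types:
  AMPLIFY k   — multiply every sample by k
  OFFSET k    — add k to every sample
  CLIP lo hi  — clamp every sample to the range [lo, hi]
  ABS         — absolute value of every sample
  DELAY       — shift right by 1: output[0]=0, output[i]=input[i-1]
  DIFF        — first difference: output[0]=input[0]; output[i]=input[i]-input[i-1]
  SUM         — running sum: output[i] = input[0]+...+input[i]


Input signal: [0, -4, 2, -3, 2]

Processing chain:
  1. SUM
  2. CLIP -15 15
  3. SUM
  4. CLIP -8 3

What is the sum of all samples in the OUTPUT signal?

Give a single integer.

Answer: -26

Derivation:
Input: [0, -4, 2, -3, 2]
Stage 1 (SUM): sum[0..0]=0, sum[0..1]=-4, sum[0..2]=-2, sum[0..3]=-5, sum[0..4]=-3 -> [0, -4, -2, -5, -3]
Stage 2 (CLIP -15 15): clip(0,-15,15)=0, clip(-4,-15,15)=-4, clip(-2,-15,15)=-2, clip(-5,-15,15)=-5, clip(-3,-15,15)=-3 -> [0, -4, -2, -5, -3]
Stage 3 (SUM): sum[0..0]=0, sum[0..1]=-4, sum[0..2]=-6, sum[0..3]=-11, sum[0..4]=-14 -> [0, -4, -6, -11, -14]
Stage 4 (CLIP -8 3): clip(0,-8,3)=0, clip(-4,-8,3)=-4, clip(-6,-8,3)=-6, clip(-11,-8,3)=-8, clip(-14,-8,3)=-8 -> [0, -4, -6, -8, -8]
Output sum: -26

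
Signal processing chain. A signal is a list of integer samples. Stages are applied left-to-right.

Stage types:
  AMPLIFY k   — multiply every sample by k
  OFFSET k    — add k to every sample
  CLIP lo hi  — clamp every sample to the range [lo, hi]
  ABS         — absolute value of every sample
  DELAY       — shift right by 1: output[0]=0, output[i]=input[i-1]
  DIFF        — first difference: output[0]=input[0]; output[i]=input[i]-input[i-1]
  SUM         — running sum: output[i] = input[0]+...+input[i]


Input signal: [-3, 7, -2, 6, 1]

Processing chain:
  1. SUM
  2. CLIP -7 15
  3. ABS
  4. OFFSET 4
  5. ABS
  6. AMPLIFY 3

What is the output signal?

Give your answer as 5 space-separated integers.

Answer: 21 24 18 36 39

Derivation:
Input: [-3, 7, -2, 6, 1]
Stage 1 (SUM): sum[0..0]=-3, sum[0..1]=4, sum[0..2]=2, sum[0..3]=8, sum[0..4]=9 -> [-3, 4, 2, 8, 9]
Stage 2 (CLIP -7 15): clip(-3,-7,15)=-3, clip(4,-7,15)=4, clip(2,-7,15)=2, clip(8,-7,15)=8, clip(9,-7,15)=9 -> [-3, 4, 2, 8, 9]
Stage 3 (ABS): |-3|=3, |4|=4, |2|=2, |8|=8, |9|=9 -> [3, 4, 2, 8, 9]
Stage 4 (OFFSET 4): 3+4=7, 4+4=8, 2+4=6, 8+4=12, 9+4=13 -> [7, 8, 6, 12, 13]
Stage 5 (ABS): |7|=7, |8|=8, |6|=6, |12|=12, |13|=13 -> [7, 8, 6, 12, 13]
Stage 6 (AMPLIFY 3): 7*3=21, 8*3=24, 6*3=18, 12*3=36, 13*3=39 -> [21, 24, 18, 36, 39]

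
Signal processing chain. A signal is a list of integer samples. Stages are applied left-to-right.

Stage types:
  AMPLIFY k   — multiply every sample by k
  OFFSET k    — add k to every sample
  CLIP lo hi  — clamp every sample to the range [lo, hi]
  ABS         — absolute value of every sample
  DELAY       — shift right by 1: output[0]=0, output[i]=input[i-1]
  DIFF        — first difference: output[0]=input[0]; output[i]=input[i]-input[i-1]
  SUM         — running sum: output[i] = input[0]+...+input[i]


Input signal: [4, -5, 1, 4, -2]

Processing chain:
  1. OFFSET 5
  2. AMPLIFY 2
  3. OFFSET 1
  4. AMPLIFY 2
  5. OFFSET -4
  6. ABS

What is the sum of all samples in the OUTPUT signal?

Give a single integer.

Answer: 102

Derivation:
Input: [4, -5, 1, 4, -2]
Stage 1 (OFFSET 5): 4+5=9, -5+5=0, 1+5=6, 4+5=9, -2+5=3 -> [9, 0, 6, 9, 3]
Stage 2 (AMPLIFY 2): 9*2=18, 0*2=0, 6*2=12, 9*2=18, 3*2=6 -> [18, 0, 12, 18, 6]
Stage 3 (OFFSET 1): 18+1=19, 0+1=1, 12+1=13, 18+1=19, 6+1=7 -> [19, 1, 13, 19, 7]
Stage 4 (AMPLIFY 2): 19*2=38, 1*2=2, 13*2=26, 19*2=38, 7*2=14 -> [38, 2, 26, 38, 14]
Stage 5 (OFFSET -4): 38+-4=34, 2+-4=-2, 26+-4=22, 38+-4=34, 14+-4=10 -> [34, -2, 22, 34, 10]
Stage 6 (ABS): |34|=34, |-2|=2, |22|=22, |34|=34, |10|=10 -> [34, 2, 22, 34, 10]
Output sum: 102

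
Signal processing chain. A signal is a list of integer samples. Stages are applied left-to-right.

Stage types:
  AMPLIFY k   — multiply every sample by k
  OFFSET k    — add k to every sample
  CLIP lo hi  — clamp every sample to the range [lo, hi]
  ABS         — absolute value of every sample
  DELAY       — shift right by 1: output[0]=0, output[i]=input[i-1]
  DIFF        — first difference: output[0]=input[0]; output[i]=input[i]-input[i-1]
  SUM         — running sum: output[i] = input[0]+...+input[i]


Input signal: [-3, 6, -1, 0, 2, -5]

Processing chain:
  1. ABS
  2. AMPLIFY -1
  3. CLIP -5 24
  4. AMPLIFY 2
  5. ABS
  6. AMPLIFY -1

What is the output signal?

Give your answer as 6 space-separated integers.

Input: [-3, 6, -1, 0, 2, -5]
Stage 1 (ABS): |-3|=3, |6|=6, |-1|=1, |0|=0, |2|=2, |-5|=5 -> [3, 6, 1, 0, 2, 5]
Stage 2 (AMPLIFY -1): 3*-1=-3, 6*-1=-6, 1*-1=-1, 0*-1=0, 2*-1=-2, 5*-1=-5 -> [-3, -6, -1, 0, -2, -5]
Stage 3 (CLIP -5 24): clip(-3,-5,24)=-3, clip(-6,-5,24)=-5, clip(-1,-5,24)=-1, clip(0,-5,24)=0, clip(-2,-5,24)=-2, clip(-5,-5,24)=-5 -> [-3, -5, -1, 0, -2, -5]
Stage 4 (AMPLIFY 2): -3*2=-6, -5*2=-10, -1*2=-2, 0*2=0, -2*2=-4, -5*2=-10 -> [-6, -10, -2, 0, -4, -10]
Stage 5 (ABS): |-6|=6, |-10|=10, |-2|=2, |0|=0, |-4|=4, |-10|=10 -> [6, 10, 2, 0, 4, 10]
Stage 6 (AMPLIFY -1): 6*-1=-6, 10*-1=-10, 2*-1=-2, 0*-1=0, 4*-1=-4, 10*-1=-10 -> [-6, -10, -2, 0, -4, -10]

Answer: -6 -10 -2 0 -4 -10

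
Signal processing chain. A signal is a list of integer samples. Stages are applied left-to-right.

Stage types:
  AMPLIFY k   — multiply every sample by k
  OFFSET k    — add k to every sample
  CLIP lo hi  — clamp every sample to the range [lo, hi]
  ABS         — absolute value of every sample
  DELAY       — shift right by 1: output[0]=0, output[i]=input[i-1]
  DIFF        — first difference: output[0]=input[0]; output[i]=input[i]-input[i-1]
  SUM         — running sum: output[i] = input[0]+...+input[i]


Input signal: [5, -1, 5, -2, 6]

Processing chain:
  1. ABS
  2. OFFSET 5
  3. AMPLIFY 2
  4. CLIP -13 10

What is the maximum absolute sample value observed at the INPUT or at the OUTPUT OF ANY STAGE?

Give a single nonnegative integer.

Answer: 22

Derivation:
Input: [5, -1, 5, -2, 6] (max |s|=6)
Stage 1 (ABS): |5|=5, |-1|=1, |5|=5, |-2|=2, |6|=6 -> [5, 1, 5, 2, 6] (max |s|=6)
Stage 2 (OFFSET 5): 5+5=10, 1+5=6, 5+5=10, 2+5=7, 6+5=11 -> [10, 6, 10, 7, 11] (max |s|=11)
Stage 3 (AMPLIFY 2): 10*2=20, 6*2=12, 10*2=20, 7*2=14, 11*2=22 -> [20, 12, 20, 14, 22] (max |s|=22)
Stage 4 (CLIP -13 10): clip(20,-13,10)=10, clip(12,-13,10)=10, clip(20,-13,10)=10, clip(14,-13,10)=10, clip(22,-13,10)=10 -> [10, 10, 10, 10, 10] (max |s|=10)
Overall max amplitude: 22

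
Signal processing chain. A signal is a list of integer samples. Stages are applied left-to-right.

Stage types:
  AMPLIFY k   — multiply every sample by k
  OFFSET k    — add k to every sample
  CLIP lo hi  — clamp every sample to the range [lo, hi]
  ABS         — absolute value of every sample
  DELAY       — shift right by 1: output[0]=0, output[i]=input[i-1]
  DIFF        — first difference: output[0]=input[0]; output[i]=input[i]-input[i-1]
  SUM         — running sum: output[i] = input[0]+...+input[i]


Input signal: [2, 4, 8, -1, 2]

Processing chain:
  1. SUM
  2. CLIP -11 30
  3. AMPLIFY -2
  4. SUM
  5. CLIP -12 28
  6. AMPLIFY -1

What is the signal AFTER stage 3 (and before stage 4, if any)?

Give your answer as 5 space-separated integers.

Answer: -4 -12 -28 -26 -30

Derivation:
Input: [2, 4, 8, -1, 2]
Stage 1 (SUM): sum[0..0]=2, sum[0..1]=6, sum[0..2]=14, sum[0..3]=13, sum[0..4]=15 -> [2, 6, 14, 13, 15]
Stage 2 (CLIP -11 30): clip(2,-11,30)=2, clip(6,-11,30)=6, clip(14,-11,30)=14, clip(13,-11,30)=13, clip(15,-11,30)=15 -> [2, 6, 14, 13, 15]
Stage 3 (AMPLIFY -2): 2*-2=-4, 6*-2=-12, 14*-2=-28, 13*-2=-26, 15*-2=-30 -> [-4, -12, -28, -26, -30]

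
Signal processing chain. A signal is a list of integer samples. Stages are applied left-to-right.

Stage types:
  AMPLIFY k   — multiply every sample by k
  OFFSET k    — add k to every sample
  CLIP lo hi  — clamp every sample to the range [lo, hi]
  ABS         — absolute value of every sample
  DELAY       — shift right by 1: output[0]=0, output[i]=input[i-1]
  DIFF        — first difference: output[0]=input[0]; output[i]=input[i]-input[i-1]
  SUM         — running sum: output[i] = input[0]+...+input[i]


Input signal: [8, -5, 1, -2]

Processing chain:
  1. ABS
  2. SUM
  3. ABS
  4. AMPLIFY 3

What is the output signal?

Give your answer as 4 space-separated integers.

Input: [8, -5, 1, -2]
Stage 1 (ABS): |8|=8, |-5|=5, |1|=1, |-2|=2 -> [8, 5, 1, 2]
Stage 2 (SUM): sum[0..0]=8, sum[0..1]=13, sum[0..2]=14, sum[0..3]=16 -> [8, 13, 14, 16]
Stage 3 (ABS): |8|=8, |13|=13, |14|=14, |16|=16 -> [8, 13, 14, 16]
Stage 4 (AMPLIFY 3): 8*3=24, 13*3=39, 14*3=42, 16*3=48 -> [24, 39, 42, 48]

Answer: 24 39 42 48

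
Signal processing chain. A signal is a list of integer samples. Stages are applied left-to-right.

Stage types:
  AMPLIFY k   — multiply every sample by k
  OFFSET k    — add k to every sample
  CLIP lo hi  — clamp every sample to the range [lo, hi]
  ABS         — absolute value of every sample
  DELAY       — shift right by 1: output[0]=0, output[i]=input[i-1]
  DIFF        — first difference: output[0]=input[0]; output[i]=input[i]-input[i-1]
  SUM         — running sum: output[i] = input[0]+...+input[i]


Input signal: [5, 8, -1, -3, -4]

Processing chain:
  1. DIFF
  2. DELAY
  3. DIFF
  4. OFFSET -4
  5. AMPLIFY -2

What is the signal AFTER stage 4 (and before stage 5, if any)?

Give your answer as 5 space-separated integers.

Answer: -4 1 -6 -16 3

Derivation:
Input: [5, 8, -1, -3, -4]
Stage 1 (DIFF): s[0]=5, 8-5=3, -1-8=-9, -3--1=-2, -4--3=-1 -> [5, 3, -9, -2, -1]
Stage 2 (DELAY): [0, 5, 3, -9, -2] = [0, 5, 3, -9, -2] -> [0, 5, 3, -9, -2]
Stage 3 (DIFF): s[0]=0, 5-0=5, 3-5=-2, -9-3=-12, -2--9=7 -> [0, 5, -2, -12, 7]
Stage 4 (OFFSET -4): 0+-4=-4, 5+-4=1, -2+-4=-6, -12+-4=-16, 7+-4=3 -> [-4, 1, -6, -16, 3]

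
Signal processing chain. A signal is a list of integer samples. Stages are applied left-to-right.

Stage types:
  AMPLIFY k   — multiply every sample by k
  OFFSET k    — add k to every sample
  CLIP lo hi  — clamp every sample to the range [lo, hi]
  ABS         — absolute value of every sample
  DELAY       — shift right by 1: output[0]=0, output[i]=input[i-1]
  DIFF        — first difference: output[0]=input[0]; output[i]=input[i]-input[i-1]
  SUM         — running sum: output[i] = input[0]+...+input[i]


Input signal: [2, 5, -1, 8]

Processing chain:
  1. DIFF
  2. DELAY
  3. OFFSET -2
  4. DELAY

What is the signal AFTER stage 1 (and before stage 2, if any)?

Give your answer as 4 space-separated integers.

Answer: 2 3 -6 9

Derivation:
Input: [2, 5, -1, 8]
Stage 1 (DIFF): s[0]=2, 5-2=3, -1-5=-6, 8--1=9 -> [2, 3, -6, 9]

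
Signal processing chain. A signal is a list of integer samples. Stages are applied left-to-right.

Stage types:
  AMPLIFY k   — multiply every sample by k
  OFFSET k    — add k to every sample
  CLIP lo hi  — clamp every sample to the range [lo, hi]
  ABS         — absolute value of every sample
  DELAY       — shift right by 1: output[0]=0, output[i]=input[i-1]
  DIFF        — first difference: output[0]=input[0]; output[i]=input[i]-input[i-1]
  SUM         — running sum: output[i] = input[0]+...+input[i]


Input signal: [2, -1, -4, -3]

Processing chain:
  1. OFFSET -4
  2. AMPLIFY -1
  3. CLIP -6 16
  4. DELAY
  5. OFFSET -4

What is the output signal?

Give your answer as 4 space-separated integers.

Input: [2, -1, -4, -3]
Stage 1 (OFFSET -4): 2+-4=-2, -1+-4=-5, -4+-4=-8, -3+-4=-7 -> [-2, -5, -8, -7]
Stage 2 (AMPLIFY -1): -2*-1=2, -5*-1=5, -8*-1=8, -7*-1=7 -> [2, 5, 8, 7]
Stage 3 (CLIP -6 16): clip(2,-6,16)=2, clip(5,-6,16)=5, clip(8,-6,16)=8, clip(7,-6,16)=7 -> [2, 5, 8, 7]
Stage 4 (DELAY): [0, 2, 5, 8] = [0, 2, 5, 8] -> [0, 2, 5, 8]
Stage 5 (OFFSET -4): 0+-4=-4, 2+-4=-2, 5+-4=1, 8+-4=4 -> [-4, -2, 1, 4]

Answer: -4 -2 1 4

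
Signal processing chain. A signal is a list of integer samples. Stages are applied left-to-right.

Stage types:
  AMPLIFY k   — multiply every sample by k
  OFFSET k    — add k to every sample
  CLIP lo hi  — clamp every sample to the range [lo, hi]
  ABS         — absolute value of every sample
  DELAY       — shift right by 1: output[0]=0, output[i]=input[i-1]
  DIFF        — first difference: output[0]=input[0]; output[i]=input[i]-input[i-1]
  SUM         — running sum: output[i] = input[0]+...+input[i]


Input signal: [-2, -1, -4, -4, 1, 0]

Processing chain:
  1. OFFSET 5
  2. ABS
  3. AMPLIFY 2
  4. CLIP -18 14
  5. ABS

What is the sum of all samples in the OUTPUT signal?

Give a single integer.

Input: [-2, -1, -4, -4, 1, 0]
Stage 1 (OFFSET 5): -2+5=3, -1+5=4, -4+5=1, -4+5=1, 1+5=6, 0+5=5 -> [3, 4, 1, 1, 6, 5]
Stage 2 (ABS): |3|=3, |4|=4, |1|=1, |1|=1, |6|=6, |5|=5 -> [3, 4, 1, 1, 6, 5]
Stage 3 (AMPLIFY 2): 3*2=6, 4*2=8, 1*2=2, 1*2=2, 6*2=12, 5*2=10 -> [6, 8, 2, 2, 12, 10]
Stage 4 (CLIP -18 14): clip(6,-18,14)=6, clip(8,-18,14)=8, clip(2,-18,14)=2, clip(2,-18,14)=2, clip(12,-18,14)=12, clip(10,-18,14)=10 -> [6, 8, 2, 2, 12, 10]
Stage 5 (ABS): |6|=6, |8|=8, |2|=2, |2|=2, |12|=12, |10|=10 -> [6, 8, 2, 2, 12, 10]
Output sum: 40

Answer: 40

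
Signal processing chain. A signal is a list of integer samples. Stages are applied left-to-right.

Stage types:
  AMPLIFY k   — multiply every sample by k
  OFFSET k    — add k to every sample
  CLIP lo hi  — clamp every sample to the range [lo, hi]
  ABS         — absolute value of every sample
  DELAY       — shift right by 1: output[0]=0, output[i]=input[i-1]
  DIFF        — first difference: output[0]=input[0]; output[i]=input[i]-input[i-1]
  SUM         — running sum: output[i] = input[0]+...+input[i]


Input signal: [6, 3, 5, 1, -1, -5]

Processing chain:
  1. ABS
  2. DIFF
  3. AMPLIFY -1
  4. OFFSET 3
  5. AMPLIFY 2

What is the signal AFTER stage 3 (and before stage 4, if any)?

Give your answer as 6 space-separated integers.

Input: [6, 3, 5, 1, -1, -5]
Stage 1 (ABS): |6|=6, |3|=3, |5|=5, |1|=1, |-1|=1, |-5|=5 -> [6, 3, 5, 1, 1, 5]
Stage 2 (DIFF): s[0]=6, 3-6=-3, 5-3=2, 1-5=-4, 1-1=0, 5-1=4 -> [6, -3, 2, -4, 0, 4]
Stage 3 (AMPLIFY -1): 6*-1=-6, -3*-1=3, 2*-1=-2, -4*-1=4, 0*-1=0, 4*-1=-4 -> [-6, 3, -2, 4, 0, -4]

Answer: -6 3 -2 4 0 -4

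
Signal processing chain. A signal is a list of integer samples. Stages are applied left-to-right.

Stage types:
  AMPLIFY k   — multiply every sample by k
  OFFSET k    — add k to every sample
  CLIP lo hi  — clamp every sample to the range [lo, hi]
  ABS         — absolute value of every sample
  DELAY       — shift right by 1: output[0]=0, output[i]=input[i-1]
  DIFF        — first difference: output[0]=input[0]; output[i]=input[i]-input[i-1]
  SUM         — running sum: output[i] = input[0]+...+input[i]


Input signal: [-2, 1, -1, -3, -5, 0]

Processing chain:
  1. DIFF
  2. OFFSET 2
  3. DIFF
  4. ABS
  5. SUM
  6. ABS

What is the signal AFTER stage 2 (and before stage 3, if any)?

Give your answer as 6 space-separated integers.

Input: [-2, 1, -1, -3, -5, 0]
Stage 1 (DIFF): s[0]=-2, 1--2=3, -1-1=-2, -3--1=-2, -5--3=-2, 0--5=5 -> [-2, 3, -2, -2, -2, 5]
Stage 2 (OFFSET 2): -2+2=0, 3+2=5, -2+2=0, -2+2=0, -2+2=0, 5+2=7 -> [0, 5, 0, 0, 0, 7]

Answer: 0 5 0 0 0 7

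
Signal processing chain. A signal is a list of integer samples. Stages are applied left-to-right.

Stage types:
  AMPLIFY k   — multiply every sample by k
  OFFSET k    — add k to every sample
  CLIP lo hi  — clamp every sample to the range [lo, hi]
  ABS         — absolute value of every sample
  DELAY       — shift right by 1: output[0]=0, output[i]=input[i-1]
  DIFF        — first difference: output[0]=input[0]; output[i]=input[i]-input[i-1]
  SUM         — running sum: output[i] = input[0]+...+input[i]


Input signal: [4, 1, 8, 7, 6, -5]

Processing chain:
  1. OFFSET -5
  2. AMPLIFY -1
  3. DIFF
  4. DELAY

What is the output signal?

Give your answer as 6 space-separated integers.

Input: [4, 1, 8, 7, 6, -5]
Stage 1 (OFFSET -5): 4+-5=-1, 1+-5=-4, 8+-5=3, 7+-5=2, 6+-5=1, -5+-5=-10 -> [-1, -4, 3, 2, 1, -10]
Stage 2 (AMPLIFY -1): -1*-1=1, -4*-1=4, 3*-1=-3, 2*-1=-2, 1*-1=-1, -10*-1=10 -> [1, 4, -3, -2, -1, 10]
Stage 3 (DIFF): s[0]=1, 4-1=3, -3-4=-7, -2--3=1, -1--2=1, 10--1=11 -> [1, 3, -7, 1, 1, 11]
Stage 4 (DELAY): [0, 1, 3, -7, 1, 1] = [0, 1, 3, -7, 1, 1] -> [0, 1, 3, -7, 1, 1]

Answer: 0 1 3 -7 1 1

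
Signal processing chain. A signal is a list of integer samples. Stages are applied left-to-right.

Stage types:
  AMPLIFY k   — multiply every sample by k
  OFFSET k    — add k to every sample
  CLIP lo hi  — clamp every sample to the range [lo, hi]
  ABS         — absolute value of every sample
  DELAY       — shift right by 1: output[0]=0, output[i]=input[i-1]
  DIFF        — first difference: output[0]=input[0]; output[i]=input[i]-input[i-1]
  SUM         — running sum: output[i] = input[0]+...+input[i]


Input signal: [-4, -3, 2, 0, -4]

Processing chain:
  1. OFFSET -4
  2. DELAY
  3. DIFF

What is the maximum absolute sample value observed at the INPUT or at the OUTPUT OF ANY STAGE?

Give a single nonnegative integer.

Input: [-4, -3, 2, 0, -4] (max |s|=4)
Stage 1 (OFFSET -4): -4+-4=-8, -3+-4=-7, 2+-4=-2, 0+-4=-4, -4+-4=-8 -> [-8, -7, -2, -4, -8] (max |s|=8)
Stage 2 (DELAY): [0, -8, -7, -2, -4] = [0, -8, -7, -2, -4] -> [0, -8, -7, -2, -4] (max |s|=8)
Stage 3 (DIFF): s[0]=0, -8-0=-8, -7--8=1, -2--7=5, -4--2=-2 -> [0, -8, 1, 5, -2] (max |s|=8)
Overall max amplitude: 8

Answer: 8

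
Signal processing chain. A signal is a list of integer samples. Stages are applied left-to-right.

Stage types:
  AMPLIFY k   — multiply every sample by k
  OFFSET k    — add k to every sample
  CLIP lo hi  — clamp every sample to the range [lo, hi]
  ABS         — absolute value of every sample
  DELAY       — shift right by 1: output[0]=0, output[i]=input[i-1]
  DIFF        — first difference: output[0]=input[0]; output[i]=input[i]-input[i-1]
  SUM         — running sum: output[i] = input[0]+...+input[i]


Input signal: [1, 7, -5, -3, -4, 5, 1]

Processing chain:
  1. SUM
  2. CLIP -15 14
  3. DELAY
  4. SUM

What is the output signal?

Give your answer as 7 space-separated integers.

Answer: 0 1 9 12 12 8 9

Derivation:
Input: [1, 7, -5, -3, -4, 5, 1]
Stage 1 (SUM): sum[0..0]=1, sum[0..1]=8, sum[0..2]=3, sum[0..3]=0, sum[0..4]=-4, sum[0..5]=1, sum[0..6]=2 -> [1, 8, 3, 0, -4, 1, 2]
Stage 2 (CLIP -15 14): clip(1,-15,14)=1, clip(8,-15,14)=8, clip(3,-15,14)=3, clip(0,-15,14)=0, clip(-4,-15,14)=-4, clip(1,-15,14)=1, clip(2,-15,14)=2 -> [1, 8, 3, 0, -4, 1, 2]
Stage 3 (DELAY): [0, 1, 8, 3, 0, -4, 1] = [0, 1, 8, 3, 0, -4, 1] -> [0, 1, 8, 3, 0, -4, 1]
Stage 4 (SUM): sum[0..0]=0, sum[0..1]=1, sum[0..2]=9, sum[0..3]=12, sum[0..4]=12, sum[0..5]=8, sum[0..6]=9 -> [0, 1, 9, 12, 12, 8, 9]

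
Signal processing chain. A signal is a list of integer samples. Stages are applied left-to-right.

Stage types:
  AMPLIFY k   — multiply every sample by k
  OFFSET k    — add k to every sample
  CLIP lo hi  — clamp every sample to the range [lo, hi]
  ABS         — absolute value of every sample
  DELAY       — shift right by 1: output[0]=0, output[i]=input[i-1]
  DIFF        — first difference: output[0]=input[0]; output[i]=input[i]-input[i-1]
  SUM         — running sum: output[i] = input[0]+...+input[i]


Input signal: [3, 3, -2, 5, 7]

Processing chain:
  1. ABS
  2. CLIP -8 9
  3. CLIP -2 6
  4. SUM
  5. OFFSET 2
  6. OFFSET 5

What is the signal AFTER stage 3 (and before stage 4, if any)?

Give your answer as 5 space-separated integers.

Answer: 3 3 2 5 6

Derivation:
Input: [3, 3, -2, 5, 7]
Stage 1 (ABS): |3|=3, |3|=3, |-2|=2, |5|=5, |7|=7 -> [3, 3, 2, 5, 7]
Stage 2 (CLIP -8 9): clip(3,-8,9)=3, clip(3,-8,9)=3, clip(2,-8,9)=2, clip(5,-8,9)=5, clip(7,-8,9)=7 -> [3, 3, 2, 5, 7]
Stage 3 (CLIP -2 6): clip(3,-2,6)=3, clip(3,-2,6)=3, clip(2,-2,6)=2, clip(5,-2,6)=5, clip(7,-2,6)=6 -> [3, 3, 2, 5, 6]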